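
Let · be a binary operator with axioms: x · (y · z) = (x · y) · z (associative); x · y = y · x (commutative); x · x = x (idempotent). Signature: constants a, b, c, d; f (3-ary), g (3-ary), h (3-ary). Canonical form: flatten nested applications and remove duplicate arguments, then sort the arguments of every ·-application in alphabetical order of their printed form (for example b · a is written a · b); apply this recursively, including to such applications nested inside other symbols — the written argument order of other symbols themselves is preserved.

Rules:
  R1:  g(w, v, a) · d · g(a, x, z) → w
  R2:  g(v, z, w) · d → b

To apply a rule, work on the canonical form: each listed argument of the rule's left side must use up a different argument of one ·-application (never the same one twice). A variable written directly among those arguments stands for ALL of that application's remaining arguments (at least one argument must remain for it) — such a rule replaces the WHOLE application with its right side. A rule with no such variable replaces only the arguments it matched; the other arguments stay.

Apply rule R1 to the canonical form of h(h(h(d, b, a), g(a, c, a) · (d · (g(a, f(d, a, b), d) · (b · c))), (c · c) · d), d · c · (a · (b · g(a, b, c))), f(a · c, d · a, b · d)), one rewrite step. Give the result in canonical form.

Answer: h(h(h(d, b, a), a · b · c, c · d), a · b · c · d · g(a, b, c), f(a · c, a · d, b · d))

Derivation:
Canonical form:  h(h(h(d, b, a), b · c · d · g(a, c, a) · g(a, f(d, a, b), d), c · d), a · b · c · d · g(a, b, c), f(a · c, a · d, b · d))
Apply R1:  consuming d, g(a, c, a), g(a, f(d, a, b), d);  v := c, w := a, x := f(d, a, b), z := d
Giving:  h(h(h(d, b, a), a · b · c, c · d), a · b · c · d · g(a, b, c), f(a · c, a · d, b · d))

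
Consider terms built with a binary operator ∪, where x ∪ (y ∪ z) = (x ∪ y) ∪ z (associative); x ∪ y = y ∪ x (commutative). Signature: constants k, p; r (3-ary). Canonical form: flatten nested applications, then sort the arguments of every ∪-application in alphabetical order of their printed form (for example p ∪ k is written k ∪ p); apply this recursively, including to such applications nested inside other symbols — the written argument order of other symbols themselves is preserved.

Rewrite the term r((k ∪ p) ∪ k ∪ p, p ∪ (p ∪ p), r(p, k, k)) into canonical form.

Answer: r(k ∪ k ∪ p ∪ p, p ∪ p ∪ p, r(p, k, k))

Derivation:
Focus inside:  (k ∪ p) ∪ k ∪ p
Un-nest:  k ∪ p ∪ k ∪ p
Order the arguments:  k ∪ k ∪ p ∪ p
Put back:  r(k ∪ k ∪ p ∪ p, p ∪ p ∪ p, r(p, k, k))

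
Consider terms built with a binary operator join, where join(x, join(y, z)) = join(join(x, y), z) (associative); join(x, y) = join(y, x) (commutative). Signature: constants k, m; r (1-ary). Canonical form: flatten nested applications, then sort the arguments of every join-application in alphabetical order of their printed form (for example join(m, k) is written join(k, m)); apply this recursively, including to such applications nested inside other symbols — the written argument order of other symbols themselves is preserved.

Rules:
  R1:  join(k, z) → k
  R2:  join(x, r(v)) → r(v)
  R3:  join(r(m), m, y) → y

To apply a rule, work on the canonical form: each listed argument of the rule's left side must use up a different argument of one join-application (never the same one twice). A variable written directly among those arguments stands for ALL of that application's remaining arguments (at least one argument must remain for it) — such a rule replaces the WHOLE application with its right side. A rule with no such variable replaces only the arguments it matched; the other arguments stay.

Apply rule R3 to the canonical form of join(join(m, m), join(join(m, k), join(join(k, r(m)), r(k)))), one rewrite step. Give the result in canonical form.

Canonical form:  join(k, k, m, m, m, r(k), r(m))
Apply R3:  consuming m, r(m);  y := join(k, k, m, m, r(k))
The extension variable absorbs all remaining arguments, so the whole application is rewritten.
Result:  join(k, k, m, m, r(k))

Answer: join(k, k, m, m, r(k))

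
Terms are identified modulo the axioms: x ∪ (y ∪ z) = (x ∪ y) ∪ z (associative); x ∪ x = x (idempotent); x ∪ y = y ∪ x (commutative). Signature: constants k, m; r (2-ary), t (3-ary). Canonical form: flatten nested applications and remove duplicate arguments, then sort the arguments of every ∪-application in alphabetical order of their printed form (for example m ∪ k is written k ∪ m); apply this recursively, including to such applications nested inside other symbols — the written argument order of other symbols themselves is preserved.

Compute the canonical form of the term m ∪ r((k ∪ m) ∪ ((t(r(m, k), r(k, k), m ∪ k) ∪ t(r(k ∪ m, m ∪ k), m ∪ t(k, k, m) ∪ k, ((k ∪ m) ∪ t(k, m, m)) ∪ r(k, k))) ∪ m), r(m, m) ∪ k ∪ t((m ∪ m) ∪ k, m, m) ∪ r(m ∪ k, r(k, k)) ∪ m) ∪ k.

Answer: k ∪ m ∪ r(k ∪ m ∪ t(r(k ∪ m, k ∪ m), k ∪ m ∪ t(k, k, m), k ∪ m ∪ r(k, k) ∪ t(k, m, m)) ∪ t(r(m, k), r(k, k), k ∪ m), k ∪ m ∪ r(k ∪ m, r(k, k)) ∪ r(m, m) ∪ t(k ∪ m, m, m))

Derivation:
Inside:  r((k ∪ m) ∪ ((t(r(m, k), r(k, k), m ∪ k) ∪ t(r(k ∪ m, m ∪ k), m ∪ t(k, k, m) ∪ k, ((k ∪ m) ∪ t(k, m, m)) ∪ r(k, k))) ∪ m), r(m, m) ∪ k ∪ t((m ∪ m) ∪ k, m, m) ∪ r(m ∪ k, r(k, k)) ∪ m)  →  r(k ∪ m ∪ t(r(k ∪ m, k ∪ m), k ∪ m ∪ t(k, k, m), k ∪ m ∪ r(k, k) ∪ t(k, m, m)) ∪ t(r(m, k), r(k, k), k ∪ m), k ∪ m ∪ r(k ∪ m, r(k, k)) ∪ r(m, m) ∪ t(k ∪ m, m, m))
Sort:  k ∪ m ∪ r(k ∪ m ∪ t(r(k ∪ m, k ∪ m), k ∪ m ∪ t(k, k, m), k ∪ m ∪ r(k, k) ∪ t(k, m, m)) ∪ t(r(m, k), r(k, k), k ∪ m), k ∪ m ∪ r(k ∪ m, r(k, k)) ∪ r(m, m) ∪ t(k ∪ m, m, m))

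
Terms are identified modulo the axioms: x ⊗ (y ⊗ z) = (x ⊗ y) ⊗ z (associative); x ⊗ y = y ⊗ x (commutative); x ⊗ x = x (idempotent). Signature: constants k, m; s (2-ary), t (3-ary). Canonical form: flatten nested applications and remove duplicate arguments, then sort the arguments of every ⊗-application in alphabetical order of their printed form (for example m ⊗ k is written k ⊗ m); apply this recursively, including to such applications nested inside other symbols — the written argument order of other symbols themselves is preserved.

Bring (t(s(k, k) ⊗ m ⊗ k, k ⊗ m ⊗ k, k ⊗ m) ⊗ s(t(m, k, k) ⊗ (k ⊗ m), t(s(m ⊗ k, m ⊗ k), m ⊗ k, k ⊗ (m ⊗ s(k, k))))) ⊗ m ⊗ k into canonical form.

Answer: k ⊗ m ⊗ s(k ⊗ m ⊗ t(m, k, k), t(s(k ⊗ m, k ⊗ m), k ⊗ m, k ⊗ m ⊗ s(k, k))) ⊗ t(k ⊗ m ⊗ s(k, k), k ⊗ m, k ⊗ m)

Derivation:
Un-nest:  t(s(k, k) ⊗ m ⊗ k, k ⊗ m ⊗ k, k ⊗ m) ⊗ s(t(m, k, k) ⊗ (k ⊗ m), t(s(m ⊗ k, m ⊗ k), m ⊗ k, k ⊗ (m ⊗ s(k, k)))) ⊗ m ⊗ k
Canonicalize subterm:  t(s(k, k) ⊗ m ⊗ k, k ⊗ m ⊗ k, k ⊗ m)  →  t(k ⊗ m ⊗ s(k, k), k ⊗ m, k ⊗ m)
Simplify inside:  s(t(m, k, k) ⊗ (k ⊗ m), t(s(m ⊗ k, m ⊗ k), m ⊗ k, k ⊗ (m ⊗ s(k, k))))  →  s(k ⊗ m ⊗ t(m, k, k), t(s(k ⊗ m, k ⊗ m), k ⊗ m, k ⊗ m ⊗ s(k, k)))
Order the arguments:  k ⊗ m ⊗ s(k ⊗ m ⊗ t(m, k, k), t(s(k ⊗ m, k ⊗ m), k ⊗ m, k ⊗ m ⊗ s(k, k))) ⊗ t(k ⊗ m ⊗ s(k, k), k ⊗ m, k ⊗ m)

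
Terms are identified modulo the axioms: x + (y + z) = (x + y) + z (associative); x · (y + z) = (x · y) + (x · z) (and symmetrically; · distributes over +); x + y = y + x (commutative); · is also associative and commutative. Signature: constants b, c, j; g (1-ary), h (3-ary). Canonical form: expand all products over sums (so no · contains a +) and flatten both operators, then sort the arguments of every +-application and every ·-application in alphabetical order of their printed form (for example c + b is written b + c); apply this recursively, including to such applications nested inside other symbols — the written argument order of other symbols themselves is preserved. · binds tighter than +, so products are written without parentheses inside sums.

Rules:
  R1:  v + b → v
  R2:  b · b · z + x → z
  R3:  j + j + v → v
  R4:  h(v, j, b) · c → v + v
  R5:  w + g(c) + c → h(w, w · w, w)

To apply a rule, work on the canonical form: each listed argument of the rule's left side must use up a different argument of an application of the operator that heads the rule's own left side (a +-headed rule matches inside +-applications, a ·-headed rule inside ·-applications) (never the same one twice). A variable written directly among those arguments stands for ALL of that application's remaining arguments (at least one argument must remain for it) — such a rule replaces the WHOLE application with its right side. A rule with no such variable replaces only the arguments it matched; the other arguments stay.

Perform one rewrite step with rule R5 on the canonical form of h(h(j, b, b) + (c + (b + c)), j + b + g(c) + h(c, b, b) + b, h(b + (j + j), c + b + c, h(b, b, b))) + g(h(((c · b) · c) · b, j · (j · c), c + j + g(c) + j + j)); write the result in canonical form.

Answer: g(h(b · b · c · c, c · j · j, h(j + j + j, j · j + j · j + j · j + j · j + j · j + j · j + j · j + j · j + j · j, j + j + j))) + h(b + c + c + h(j, b, b), b + b + g(c) + h(c, b, b) + j, h(b + j + j, b + c + c, h(b, b, b)))

Derivation:
Canonical form:  g(h(b · b · c · c, c · j · j, c + g(c) + j + j + j)) + h(b + c + c + h(j, b, b), b + b + g(c) + h(c, b, b) + j, h(b + j + j, b + c + c, h(b, b, b)))
Match R5:  consume c, g(c);  w := j + j + j
The extension variable absorbs all remaining arguments, so the whole application is rewritten.
Giving:  g(h(b · b · c · c, c · j · j, h(j + j + j, j · j + j · j + j · j + j · j + j · j + j · j + j · j + j · j + j · j, j + j + j))) + h(b + c + c + h(j, b, b), b + b + g(c) + h(c, b, b) + j, h(b + j + j, b + c + c, h(b, b, b)))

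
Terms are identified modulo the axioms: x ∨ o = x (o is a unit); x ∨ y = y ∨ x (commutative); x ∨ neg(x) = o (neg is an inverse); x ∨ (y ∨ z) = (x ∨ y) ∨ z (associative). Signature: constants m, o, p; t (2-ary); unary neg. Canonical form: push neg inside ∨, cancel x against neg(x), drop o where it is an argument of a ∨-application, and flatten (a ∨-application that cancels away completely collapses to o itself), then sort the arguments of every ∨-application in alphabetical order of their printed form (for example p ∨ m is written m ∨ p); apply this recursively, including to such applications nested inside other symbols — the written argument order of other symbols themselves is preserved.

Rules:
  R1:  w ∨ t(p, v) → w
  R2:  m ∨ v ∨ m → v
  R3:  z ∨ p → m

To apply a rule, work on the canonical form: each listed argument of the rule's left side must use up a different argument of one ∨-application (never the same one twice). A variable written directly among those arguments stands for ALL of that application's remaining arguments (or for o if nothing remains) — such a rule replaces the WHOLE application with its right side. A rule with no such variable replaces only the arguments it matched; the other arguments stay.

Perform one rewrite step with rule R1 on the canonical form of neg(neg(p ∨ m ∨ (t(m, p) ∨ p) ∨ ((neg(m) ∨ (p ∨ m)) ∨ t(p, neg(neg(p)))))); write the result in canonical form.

Answer: m ∨ p ∨ p ∨ p ∨ t(m, p)

Derivation:
Canonical form:  m ∨ p ∨ p ∨ p ∨ t(m, p) ∨ t(p, p)
Apply R1:  consuming t(p, p);  v := p, w := m ∨ p ∨ p ∨ p ∨ t(m, p)
The extension variable absorbs all remaining arguments, so the whole application is rewritten.
Giving:  m ∨ p ∨ p ∨ p ∨ t(m, p)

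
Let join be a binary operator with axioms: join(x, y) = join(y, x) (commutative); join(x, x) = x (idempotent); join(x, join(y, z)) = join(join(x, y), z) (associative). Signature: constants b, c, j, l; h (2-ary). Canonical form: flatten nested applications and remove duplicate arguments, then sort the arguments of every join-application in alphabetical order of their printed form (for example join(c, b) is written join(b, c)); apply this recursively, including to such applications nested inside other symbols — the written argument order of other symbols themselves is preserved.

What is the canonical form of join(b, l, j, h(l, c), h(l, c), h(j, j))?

Answer: join(b, h(j, j), h(l, c), j, l)

Derivation:
Idempotence:  drop duplicate h(l, c)
Order the arguments:  join(b, h(j, j), h(l, c), j, l)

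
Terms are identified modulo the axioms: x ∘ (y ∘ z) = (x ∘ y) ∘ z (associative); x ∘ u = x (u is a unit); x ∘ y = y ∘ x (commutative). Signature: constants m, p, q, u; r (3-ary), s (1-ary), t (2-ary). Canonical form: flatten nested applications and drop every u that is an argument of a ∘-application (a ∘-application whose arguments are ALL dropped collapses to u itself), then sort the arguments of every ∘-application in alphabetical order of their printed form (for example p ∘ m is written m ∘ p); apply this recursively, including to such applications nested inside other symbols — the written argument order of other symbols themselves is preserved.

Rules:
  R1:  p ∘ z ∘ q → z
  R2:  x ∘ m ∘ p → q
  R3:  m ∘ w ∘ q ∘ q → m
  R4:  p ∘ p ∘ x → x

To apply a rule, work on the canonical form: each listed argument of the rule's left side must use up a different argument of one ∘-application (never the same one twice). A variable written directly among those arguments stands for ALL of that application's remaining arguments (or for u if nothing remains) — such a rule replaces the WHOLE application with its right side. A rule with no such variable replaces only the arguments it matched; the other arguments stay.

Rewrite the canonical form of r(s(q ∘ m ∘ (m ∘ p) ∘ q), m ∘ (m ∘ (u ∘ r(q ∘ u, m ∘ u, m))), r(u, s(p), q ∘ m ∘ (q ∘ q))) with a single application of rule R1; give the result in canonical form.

Canonical form:  r(s(m ∘ m ∘ p ∘ q ∘ q), m ∘ m ∘ r(q, m, m), r(u, s(p), m ∘ q ∘ q ∘ q))
Match R1:  consume p, q;  z := m ∘ m ∘ q
Every leftover argument binds to the variable; the entire application is replaced.
Result:  r(s(m ∘ m ∘ q), m ∘ m ∘ r(q, m, m), r(u, s(p), m ∘ q ∘ q ∘ q))

Answer: r(s(m ∘ m ∘ q), m ∘ m ∘ r(q, m, m), r(u, s(p), m ∘ q ∘ q ∘ q))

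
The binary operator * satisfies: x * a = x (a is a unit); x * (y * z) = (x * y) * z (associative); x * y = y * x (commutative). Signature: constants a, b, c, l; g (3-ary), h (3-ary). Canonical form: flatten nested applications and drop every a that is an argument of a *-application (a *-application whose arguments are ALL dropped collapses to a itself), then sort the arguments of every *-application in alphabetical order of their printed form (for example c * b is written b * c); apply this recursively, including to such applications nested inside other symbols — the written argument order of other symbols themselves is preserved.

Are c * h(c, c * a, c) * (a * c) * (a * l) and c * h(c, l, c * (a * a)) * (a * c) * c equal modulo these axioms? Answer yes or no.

Answer: no — c * c * h(c, c, c) * l vs c * c * c * h(c, l, c)

Derivation:
Left:  c * h(c, c * a, c) * (a * c) * (a * l)
  Flatten:  c * h(c, c * a, c) * a * c * a * l
  Canonicalize subterm:  h(c, c * a, c)  →  h(c, c, c)
  Drop the unit:  drop a (×2)
  Order the arguments:  c * c * h(c, c, c) * l
Right:  c * h(c, l, c * (a * a)) * (a * c) * c
  Un-nest:  c * h(c, l, c * (a * a)) * a * c * c
  Simplify inside:  h(c, l, c * (a * a))  →  h(c, l, c)
  Unit:  drop a
  Sort arguments:  c * c * c * h(c, l, c)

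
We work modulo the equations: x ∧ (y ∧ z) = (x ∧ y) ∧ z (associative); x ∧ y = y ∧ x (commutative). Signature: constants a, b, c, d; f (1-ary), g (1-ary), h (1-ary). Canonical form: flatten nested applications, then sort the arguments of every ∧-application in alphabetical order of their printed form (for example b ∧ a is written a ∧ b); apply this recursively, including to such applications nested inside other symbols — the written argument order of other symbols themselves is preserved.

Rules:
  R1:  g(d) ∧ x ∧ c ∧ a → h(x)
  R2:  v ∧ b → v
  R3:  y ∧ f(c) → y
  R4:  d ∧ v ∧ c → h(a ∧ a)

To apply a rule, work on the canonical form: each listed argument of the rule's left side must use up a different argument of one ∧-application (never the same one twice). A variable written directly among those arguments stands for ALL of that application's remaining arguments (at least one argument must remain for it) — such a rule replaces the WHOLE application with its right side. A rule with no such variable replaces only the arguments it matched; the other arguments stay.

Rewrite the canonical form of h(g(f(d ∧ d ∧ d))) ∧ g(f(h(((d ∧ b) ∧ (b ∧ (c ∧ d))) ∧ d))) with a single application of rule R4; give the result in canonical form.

Canonical form:  g(f(h(b ∧ b ∧ c ∧ d ∧ d ∧ d))) ∧ h(g(f(d ∧ d ∧ d)))
R4 matches:  uses c, d;  v := b ∧ b ∧ d ∧ d
Every leftover argument binds to the variable; the entire application is replaced.
Result:  g(f(h(h(a ∧ a)))) ∧ h(g(f(d ∧ d ∧ d)))

Answer: g(f(h(h(a ∧ a)))) ∧ h(g(f(d ∧ d ∧ d)))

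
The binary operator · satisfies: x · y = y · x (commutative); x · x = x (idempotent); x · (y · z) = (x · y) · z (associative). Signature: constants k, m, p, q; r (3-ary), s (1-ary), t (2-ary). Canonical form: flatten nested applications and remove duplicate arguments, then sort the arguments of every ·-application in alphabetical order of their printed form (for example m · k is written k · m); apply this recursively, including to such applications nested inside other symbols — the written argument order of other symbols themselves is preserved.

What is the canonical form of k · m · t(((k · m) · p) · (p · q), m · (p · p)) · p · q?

Simplify inside:  t(((k · m) · p) · (p · q), m · (p · p))  →  t(k · m · p · q, m · p)
Sort:  k · m · p · q · t(k · m · p · q, m · p)

Answer: k · m · p · q · t(k · m · p · q, m · p)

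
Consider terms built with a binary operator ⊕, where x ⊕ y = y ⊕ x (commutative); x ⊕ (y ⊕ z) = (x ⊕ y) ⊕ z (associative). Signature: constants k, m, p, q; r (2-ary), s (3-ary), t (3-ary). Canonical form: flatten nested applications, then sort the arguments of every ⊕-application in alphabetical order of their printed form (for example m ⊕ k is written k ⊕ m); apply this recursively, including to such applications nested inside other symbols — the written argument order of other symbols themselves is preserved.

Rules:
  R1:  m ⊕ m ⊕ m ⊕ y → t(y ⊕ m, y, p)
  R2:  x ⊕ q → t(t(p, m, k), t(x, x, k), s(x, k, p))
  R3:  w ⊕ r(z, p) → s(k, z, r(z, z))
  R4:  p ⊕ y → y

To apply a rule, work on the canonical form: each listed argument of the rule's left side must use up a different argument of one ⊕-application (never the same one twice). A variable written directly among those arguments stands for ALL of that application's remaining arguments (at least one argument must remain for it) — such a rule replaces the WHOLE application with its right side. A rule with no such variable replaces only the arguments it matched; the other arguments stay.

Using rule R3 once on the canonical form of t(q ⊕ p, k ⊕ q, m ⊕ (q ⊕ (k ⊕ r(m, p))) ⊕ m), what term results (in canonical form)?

Canonical form:  t(p ⊕ q, k ⊕ q, k ⊕ m ⊕ m ⊕ q ⊕ r(m, p))
R3 matches:  uses r(m, p);  w := k ⊕ m ⊕ m ⊕ q, z := m
Every leftover argument binds to the variable; the entire application is replaced.
Result:  t(p ⊕ q, k ⊕ q, s(k, m, r(m, m)))

Answer: t(p ⊕ q, k ⊕ q, s(k, m, r(m, m)))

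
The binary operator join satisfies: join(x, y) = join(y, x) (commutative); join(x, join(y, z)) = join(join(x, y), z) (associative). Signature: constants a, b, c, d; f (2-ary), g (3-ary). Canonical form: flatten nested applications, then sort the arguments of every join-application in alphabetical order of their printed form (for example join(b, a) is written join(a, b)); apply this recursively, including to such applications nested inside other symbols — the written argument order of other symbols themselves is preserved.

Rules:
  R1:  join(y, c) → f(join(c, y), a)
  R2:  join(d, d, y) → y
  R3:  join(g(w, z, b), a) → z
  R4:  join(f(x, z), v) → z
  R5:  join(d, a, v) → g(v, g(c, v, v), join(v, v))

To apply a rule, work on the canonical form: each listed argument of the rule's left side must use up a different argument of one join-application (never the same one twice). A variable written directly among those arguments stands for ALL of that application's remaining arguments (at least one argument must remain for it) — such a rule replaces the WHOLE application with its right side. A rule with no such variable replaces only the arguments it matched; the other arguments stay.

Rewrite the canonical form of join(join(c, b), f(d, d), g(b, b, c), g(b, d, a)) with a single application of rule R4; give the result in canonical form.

Canonical form:  join(b, c, f(d, d), g(b, b, c), g(b, d, a))
Apply R4:  consuming f(d, d);  v := join(b, c, g(b, b, c), g(b, d, a)), x := d, z := d
Every leftover argument binds to the variable; the entire application is replaced.
New term:  d

Answer: d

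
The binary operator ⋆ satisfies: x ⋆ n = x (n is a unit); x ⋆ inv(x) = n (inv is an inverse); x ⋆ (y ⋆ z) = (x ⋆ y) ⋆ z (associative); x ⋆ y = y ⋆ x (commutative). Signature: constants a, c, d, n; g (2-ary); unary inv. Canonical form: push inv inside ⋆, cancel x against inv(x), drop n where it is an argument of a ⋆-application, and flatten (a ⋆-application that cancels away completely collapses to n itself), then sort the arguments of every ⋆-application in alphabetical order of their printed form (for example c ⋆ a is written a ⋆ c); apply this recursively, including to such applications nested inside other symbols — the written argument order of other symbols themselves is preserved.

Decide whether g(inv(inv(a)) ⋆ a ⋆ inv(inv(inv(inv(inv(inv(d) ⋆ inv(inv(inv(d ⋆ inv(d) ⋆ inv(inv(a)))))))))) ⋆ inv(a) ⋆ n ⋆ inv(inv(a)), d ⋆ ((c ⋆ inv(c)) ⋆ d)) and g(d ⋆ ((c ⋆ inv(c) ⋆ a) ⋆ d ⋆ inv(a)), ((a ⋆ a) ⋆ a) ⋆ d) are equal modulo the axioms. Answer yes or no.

Left:  g(inv(inv(a)) ⋆ a ⋆ inv(inv(inv(inv(inv(inv(d) ⋆ inv(inv(inv(d ⋆ inv(d) ⋆ inv(inv(a)))))))))) ⋆ inv(a) ⋆ n ⋆ inv(inv(a)), d ⋆ ((c ⋆ inv(c)) ⋆ d))
  Focus inside:  inv(inv(a)) ⋆ a ⋆ inv(inv(inv(inv(inv(inv(d) ⋆ inv(inv(inv(d ⋆ inv(d) ⋆ inv(inv(a)))))))))) ⋆ inv(a) ⋆ n ⋆ inv(inv(a))
  Push inv inside:  distribute inv over ⋆ and collapse double inv
  Collect terms:  a ⋆ a ⋆ a ⋆ d
  Rebuild:  g(a ⋆ a ⋆ a ⋆ d, d ⋆ d)
Right:  g(d ⋆ ((c ⋆ inv(c) ⋆ a) ⋆ d ⋆ inv(a)), ((a ⋆ a) ⋆ a) ⋆ d)
  Focus inside:  d ⋆ ((c ⋆ inv(c) ⋆ a) ⋆ d ⋆ inv(a))
  Cancel:  c cancels; a cancels
  Collect:  d ⋆ d
  Reassemble:  g(d ⋆ d, a ⋆ a ⋆ a ⋆ d)

Answer: no — g(a ⋆ a ⋆ a ⋆ d, d ⋆ d) vs g(d ⋆ d, a ⋆ a ⋆ a ⋆ d)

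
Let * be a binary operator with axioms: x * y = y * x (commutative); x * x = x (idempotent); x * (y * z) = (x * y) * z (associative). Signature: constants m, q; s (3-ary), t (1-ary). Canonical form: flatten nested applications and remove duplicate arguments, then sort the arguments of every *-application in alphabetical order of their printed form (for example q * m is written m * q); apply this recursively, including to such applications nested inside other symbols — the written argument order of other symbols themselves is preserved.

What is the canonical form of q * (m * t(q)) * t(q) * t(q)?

Flatten:  q * m * t(q) * t(q) * t(q)
Deduplicate:  drop duplicate t(q), t(q)
Sort arguments:  m * q * t(q)

Answer: m * q * t(q)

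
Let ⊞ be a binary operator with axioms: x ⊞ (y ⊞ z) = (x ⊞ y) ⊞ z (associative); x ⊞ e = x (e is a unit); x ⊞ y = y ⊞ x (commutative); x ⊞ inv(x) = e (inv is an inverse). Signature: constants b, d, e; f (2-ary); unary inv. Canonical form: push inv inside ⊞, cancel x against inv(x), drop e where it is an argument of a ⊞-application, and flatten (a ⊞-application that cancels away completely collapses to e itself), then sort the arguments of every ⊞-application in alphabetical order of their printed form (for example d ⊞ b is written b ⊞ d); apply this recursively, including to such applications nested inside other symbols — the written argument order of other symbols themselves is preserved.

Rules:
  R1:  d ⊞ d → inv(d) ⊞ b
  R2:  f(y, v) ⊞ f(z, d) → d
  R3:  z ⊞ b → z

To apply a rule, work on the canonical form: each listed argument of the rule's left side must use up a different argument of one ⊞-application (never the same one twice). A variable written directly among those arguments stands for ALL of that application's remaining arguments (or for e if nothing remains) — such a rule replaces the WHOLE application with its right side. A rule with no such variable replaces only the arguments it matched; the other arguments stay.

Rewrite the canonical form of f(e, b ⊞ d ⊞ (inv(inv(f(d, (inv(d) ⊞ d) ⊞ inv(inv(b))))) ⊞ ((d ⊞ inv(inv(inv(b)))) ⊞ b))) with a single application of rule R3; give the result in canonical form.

Answer: f(e, d ⊞ d ⊞ f(d, b))

Derivation:
Canonical form:  f(e, b ⊞ d ⊞ d ⊞ f(d, b))
Match R3:  consume b;  z := d ⊞ d ⊞ f(d, b)
The extension variable absorbs all remaining arguments, so the whole application is rewritten.
Result:  f(e, d ⊞ d ⊞ f(d, b))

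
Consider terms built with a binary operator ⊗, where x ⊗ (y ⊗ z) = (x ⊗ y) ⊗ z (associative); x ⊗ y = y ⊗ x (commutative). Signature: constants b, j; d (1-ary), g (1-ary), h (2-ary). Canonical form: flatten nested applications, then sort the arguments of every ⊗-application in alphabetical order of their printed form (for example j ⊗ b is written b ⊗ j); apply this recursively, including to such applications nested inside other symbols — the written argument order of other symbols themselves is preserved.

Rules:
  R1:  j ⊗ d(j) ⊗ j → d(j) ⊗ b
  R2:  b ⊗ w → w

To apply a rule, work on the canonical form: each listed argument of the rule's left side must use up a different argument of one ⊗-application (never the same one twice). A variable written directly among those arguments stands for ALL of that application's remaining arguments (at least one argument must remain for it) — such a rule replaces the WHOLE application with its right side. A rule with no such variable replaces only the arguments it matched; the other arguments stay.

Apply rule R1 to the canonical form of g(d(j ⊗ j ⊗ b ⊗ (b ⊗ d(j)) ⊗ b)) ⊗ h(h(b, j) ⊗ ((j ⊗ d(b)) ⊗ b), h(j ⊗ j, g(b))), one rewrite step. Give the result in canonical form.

Answer: g(d(b ⊗ b ⊗ b ⊗ b ⊗ d(j))) ⊗ h(b ⊗ d(b) ⊗ h(b, j) ⊗ j, h(j ⊗ j, g(b)))

Derivation:
Canonical form:  g(d(b ⊗ b ⊗ b ⊗ d(j) ⊗ j ⊗ j)) ⊗ h(b ⊗ d(b) ⊗ h(b, j) ⊗ j, h(j ⊗ j, g(b)))
Apply R1:  consuming d(j), j, j
Result:  g(d(b ⊗ b ⊗ b ⊗ b ⊗ d(j))) ⊗ h(b ⊗ d(b) ⊗ h(b, j) ⊗ j, h(j ⊗ j, g(b)))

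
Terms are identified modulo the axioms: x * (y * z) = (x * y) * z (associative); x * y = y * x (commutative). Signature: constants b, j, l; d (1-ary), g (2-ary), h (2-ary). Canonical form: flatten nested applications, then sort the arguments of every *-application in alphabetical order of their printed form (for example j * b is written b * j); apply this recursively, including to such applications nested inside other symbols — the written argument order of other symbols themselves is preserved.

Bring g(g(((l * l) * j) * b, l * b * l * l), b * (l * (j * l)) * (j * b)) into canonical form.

Work inside:  b * (l * (j * l)) * (j * b)
Un-nest:  b * l * j * l * j * b
Order the arguments:  b * b * j * j * l * l
Rebuild:  g(g(b * j * l * l, b * l * l * l), b * b * j * j * l * l)

Answer: g(g(b * j * l * l, b * l * l * l), b * b * j * j * l * l)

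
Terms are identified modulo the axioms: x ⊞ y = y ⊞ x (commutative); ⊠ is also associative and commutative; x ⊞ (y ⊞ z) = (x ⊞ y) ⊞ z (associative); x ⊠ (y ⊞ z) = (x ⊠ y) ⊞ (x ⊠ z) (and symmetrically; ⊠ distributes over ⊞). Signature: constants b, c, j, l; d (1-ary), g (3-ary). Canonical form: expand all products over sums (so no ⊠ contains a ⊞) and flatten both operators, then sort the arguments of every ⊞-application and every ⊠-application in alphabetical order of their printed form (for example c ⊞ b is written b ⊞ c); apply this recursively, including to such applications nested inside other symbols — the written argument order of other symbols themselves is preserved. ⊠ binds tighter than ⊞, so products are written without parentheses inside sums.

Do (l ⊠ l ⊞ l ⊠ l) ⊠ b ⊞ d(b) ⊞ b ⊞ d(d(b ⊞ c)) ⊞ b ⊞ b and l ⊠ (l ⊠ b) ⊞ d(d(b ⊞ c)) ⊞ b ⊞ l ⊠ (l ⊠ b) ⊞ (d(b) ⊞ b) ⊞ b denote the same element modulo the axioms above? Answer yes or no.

Answer: yes — both canonical forms are b ⊞ b ⊞ b ⊞ b ⊠ l ⊠ l ⊞ b ⊠ l ⊠ l ⊞ d(b) ⊞ d(d(b ⊞ c))

Derivation:
Left:  (l ⊠ l ⊞ l ⊠ l) ⊠ b ⊞ d(b) ⊞ b ⊞ d(d(b ⊞ c)) ⊞ b ⊞ b
  Distribute:  b ⊠ l ⊠ l ⊞ b ⊠ l ⊠ l ⊞ d(b) ⊞ b ⊞ d(d(b ⊞ c)) ⊞ b ⊞ b
  Sort:  b ⊞ b ⊞ b ⊞ b ⊠ l ⊠ l ⊞ b ⊠ l ⊠ l ⊞ d(b) ⊞ d(d(b ⊞ c))
Right:  l ⊠ (l ⊠ b) ⊞ d(d(b ⊞ c)) ⊞ b ⊞ l ⊠ (l ⊠ b) ⊞ (d(b) ⊞ b) ⊞ b
  Flatten:  b ⊠ l ⊠ l ⊞ d(d(b ⊞ c)) ⊞ b ⊞ b ⊠ l ⊠ l ⊞ d(b) ⊞ b ⊞ b
  Sort:  b ⊞ b ⊞ b ⊞ b ⊠ l ⊠ l ⊞ b ⊠ l ⊠ l ⊞ d(b) ⊞ d(d(b ⊞ c))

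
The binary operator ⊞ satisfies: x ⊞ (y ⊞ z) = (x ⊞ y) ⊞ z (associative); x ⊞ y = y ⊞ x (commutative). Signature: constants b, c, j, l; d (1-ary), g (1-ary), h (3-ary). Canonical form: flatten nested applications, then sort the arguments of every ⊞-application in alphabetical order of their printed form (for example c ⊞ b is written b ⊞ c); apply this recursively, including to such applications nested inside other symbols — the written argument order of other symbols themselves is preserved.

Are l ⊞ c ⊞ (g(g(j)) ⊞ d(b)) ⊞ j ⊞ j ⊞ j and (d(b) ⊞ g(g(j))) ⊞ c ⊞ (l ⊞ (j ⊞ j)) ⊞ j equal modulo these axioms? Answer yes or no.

Left:  l ⊞ c ⊞ (g(g(j)) ⊞ d(b)) ⊞ j ⊞ j ⊞ j
  Merge nested applications:  l ⊞ c ⊞ g(g(j)) ⊞ d(b) ⊞ j ⊞ j ⊞ j
  Sort:  c ⊞ d(b) ⊞ g(g(j)) ⊞ j ⊞ j ⊞ j ⊞ l
Right:  (d(b) ⊞ g(g(j))) ⊞ c ⊞ (l ⊞ (j ⊞ j)) ⊞ j
  Merge nested applications:  d(b) ⊞ g(g(j)) ⊞ c ⊞ l ⊞ j ⊞ j ⊞ j
  Sort:  c ⊞ d(b) ⊞ g(g(j)) ⊞ j ⊞ j ⊞ j ⊞ l

Answer: yes — both canonical forms are c ⊞ d(b) ⊞ g(g(j)) ⊞ j ⊞ j ⊞ j ⊞ l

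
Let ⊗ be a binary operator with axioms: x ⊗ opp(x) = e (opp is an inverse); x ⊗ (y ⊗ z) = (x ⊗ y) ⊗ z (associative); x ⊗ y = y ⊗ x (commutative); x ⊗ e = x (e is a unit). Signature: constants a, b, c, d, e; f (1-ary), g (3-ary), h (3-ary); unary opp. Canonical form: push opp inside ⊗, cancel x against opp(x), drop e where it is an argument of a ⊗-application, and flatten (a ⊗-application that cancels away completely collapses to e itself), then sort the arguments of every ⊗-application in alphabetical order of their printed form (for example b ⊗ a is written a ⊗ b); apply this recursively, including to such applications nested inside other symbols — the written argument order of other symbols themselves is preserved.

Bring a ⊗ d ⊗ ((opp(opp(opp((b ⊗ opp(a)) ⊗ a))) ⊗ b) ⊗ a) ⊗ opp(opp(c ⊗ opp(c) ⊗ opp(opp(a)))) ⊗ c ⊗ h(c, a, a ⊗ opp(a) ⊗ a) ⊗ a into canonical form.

Answer: a ⊗ a ⊗ a ⊗ a ⊗ c ⊗ d ⊗ h(c, a, a)

Derivation:
Push opp inside:  distribute opp over ⊗ and collapse double opp
Inverses cancel:  b cancels
Collect:  a ⊗ a ⊗ a ⊗ a ⊗ d ⊗ c ⊗ h(c, a, a)
Sort:  a ⊗ a ⊗ a ⊗ a ⊗ c ⊗ d ⊗ h(c, a, a)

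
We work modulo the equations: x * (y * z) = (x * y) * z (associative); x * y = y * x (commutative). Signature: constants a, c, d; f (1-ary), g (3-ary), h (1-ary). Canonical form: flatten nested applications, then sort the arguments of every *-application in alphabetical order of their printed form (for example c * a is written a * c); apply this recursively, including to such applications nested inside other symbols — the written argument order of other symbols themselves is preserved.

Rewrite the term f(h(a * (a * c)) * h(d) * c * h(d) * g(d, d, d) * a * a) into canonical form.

Work inside:  h(a * (a * c)) * h(d) * c * h(d) * g(d, d, d) * a * a
Inside:  h(a * (a * c))  →  h(a * a * c)
Order the arguments:  a * a * c * g(d, d, d) * h(a * a * c) * h(d) * h(d)
Rebuild:  f(a * a * c * g(d, d, d) * h(a * a * c) * h(d) * h(d))

Answer: f(a * a * c * g(d, d, d) * h(a * a * c) * h(d) * h(d))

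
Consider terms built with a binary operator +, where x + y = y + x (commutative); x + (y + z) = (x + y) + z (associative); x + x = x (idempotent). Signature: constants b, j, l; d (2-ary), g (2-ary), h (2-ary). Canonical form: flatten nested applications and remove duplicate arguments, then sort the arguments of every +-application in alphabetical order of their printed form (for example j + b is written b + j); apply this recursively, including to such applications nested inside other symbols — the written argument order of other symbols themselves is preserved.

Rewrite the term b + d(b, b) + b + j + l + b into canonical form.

Answer: b + d(b, b) + j + l

Derivation:
Drop duplicates:  drop duplicate b, b
Sort:  b + d(b, b) + j + l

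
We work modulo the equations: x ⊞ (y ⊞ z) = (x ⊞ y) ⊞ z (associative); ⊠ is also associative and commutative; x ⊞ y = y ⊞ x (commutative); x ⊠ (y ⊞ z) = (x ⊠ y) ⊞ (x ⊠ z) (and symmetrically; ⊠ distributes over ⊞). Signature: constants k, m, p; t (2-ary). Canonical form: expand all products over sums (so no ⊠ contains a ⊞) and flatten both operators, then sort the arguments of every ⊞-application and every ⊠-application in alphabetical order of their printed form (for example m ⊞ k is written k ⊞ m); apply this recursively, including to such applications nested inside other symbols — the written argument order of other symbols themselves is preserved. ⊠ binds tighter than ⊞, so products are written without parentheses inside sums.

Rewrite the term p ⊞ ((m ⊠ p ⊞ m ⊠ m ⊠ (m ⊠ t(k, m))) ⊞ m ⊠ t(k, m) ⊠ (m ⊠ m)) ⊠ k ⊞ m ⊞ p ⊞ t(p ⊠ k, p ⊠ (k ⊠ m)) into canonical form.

Answer: k ⊠ m ⊠ m ⊠ m ⊠ t(k, m) ⊞ k ⊠ m ⊠ m ⊠ m ⊠ t(k, m) ⊞ k ⊠ m ⊠ p ⊞ m ⊞ p ⊞ p ⊞ t(k ⊠ p, k ⊠ m ⊠ p)

Derivation:
Distribute:  p ⊞ k ⊠ m ⊠ p ⊞ k ⊠ m ⊠ m ⊠ m ⊠ t(k, m) ⊞ k ⊠ m ⊠ m ⊠ m ⊠ t(k, m) ⊞ m ⊞ p ⊞ t(k ⊠ p, k ⊠ m ⊠ p)
Order the arguments:  k ⊠ m ⊠ m ⊠ m ⊠ t(k, m) ⊞ k ⊠ m ⊠ m ⊠ m ⊠ t(k, m) ⊞ k ⊠ m ⊠ p ⊞ m ⊞ p ⊞ p ⊞ t(k ⊠ p, k ⊠ m ⊠ p)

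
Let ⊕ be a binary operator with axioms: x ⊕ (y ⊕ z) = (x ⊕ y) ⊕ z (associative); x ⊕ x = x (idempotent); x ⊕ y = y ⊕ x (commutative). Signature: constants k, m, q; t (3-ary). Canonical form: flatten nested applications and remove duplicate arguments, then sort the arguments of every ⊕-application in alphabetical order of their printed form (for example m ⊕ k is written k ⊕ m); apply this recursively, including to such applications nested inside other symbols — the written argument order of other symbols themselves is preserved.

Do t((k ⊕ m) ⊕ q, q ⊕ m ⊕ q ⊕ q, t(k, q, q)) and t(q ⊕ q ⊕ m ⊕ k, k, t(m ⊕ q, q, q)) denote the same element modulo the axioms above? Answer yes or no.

Answer: no — t(k ⊕ m ⊕ q, m ⊕ q, t(k, q, q)) vs t(k ⊕ m ⊕ q, k, t(m ⊕ q, q, q))

Derivation:
Left:  t((k ⊕ m) ⊕ q, q ⊕ m ⊕ q ⊕ q, t(k, q, q))
  Focus inside:  q ⊕ m ⊕ q ⊕ q
  Drop duplicates:  drop duplicate q, q
  Sort:  m ⊕ q
  Rebuild:  t(k ⊕ m ⊕ q, m ⊕ q, t(k, q, q))
Right:  t(q ⊕ q ⊕ m ⊕ k, k, t(m ⊕ q, q, q))
  Focus inside:  q ⊕ q ⊕ m ⊕ k
  Drop duplicates:  drop duplicate q
  Order the arguments:  k ⊕ m ⊕ q
  Rebuild:  t(k ⊕ m ⊕ q, k, t(m ⊕ q, q, q))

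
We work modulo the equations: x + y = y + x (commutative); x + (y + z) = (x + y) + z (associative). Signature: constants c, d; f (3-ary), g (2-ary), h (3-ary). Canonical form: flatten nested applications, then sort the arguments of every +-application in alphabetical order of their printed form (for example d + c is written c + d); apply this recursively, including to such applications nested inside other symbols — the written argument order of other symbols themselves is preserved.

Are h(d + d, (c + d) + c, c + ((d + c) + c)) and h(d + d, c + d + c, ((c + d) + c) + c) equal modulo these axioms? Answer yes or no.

Answer: yes — both canonical forms are h(d + d, c + c + d, c + c + c + d)

Derivation:
Left:  h(d + d, (c + d) + c, c + ((d + c) + c))
  Descend into:  c + ((d + c) + c)
  Flatten:  c + d + c + c
  Order the arguments:  c + c + c + d
  Rebuild:  h(d + d, c + c + d, c + c + c + d)
Right:  h(d + d, c + d + c, ((c + d) + c) + c)
  Descend into:  ((c + d) + c) + c
  Merge nested applications:  c + d + c + c
  Sort arguments:  c + c + c + d
  Rebuild:  h(d + d, c + c + d, c + c + c + d)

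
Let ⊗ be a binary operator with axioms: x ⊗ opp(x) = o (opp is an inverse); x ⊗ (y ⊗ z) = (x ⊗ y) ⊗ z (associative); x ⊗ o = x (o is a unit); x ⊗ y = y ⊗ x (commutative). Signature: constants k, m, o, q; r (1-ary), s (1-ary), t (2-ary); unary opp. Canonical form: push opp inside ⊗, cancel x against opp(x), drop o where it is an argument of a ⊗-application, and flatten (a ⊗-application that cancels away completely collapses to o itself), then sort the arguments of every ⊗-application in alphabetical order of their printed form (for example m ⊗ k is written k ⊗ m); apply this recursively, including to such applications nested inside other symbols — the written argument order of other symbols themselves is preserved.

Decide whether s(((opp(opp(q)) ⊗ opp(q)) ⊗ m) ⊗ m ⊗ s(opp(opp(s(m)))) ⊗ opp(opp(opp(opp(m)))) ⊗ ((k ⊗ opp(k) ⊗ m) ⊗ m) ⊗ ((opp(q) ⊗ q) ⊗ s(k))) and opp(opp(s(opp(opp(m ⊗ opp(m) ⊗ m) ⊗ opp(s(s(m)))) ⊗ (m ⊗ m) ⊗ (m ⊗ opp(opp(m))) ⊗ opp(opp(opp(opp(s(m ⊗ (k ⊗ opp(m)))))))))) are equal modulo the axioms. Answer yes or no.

Left:  s(((opp(opp(q)) ⊗ opp(q)) ⊗ m) ⊗ m ⊗ s(opp(opp(s(m)))) ⊗ opp(opp(opp(opp(m)))) ⊗ ((k ⊗ opp(k) ⊗ m) ⊗ m) ⊗ ((opp(q) ⊗ q) ⊗ s(k)))
  Focus inside:  ((opp(opp(q)) ⊗ opp(q)) ⊗ m) ⊗ m ⊗ s(opp(opp(s(m)))) ⊗ opp(opp(opp(opp(m)))) ⊗ ((k ⊗ opp(k) ⊗ m) ⊗ m) ⊗ ((opp(q) ⊗ q) ⊗ s(k))
  Push opp inside:  distribute opp over ⊗ and collapse double opp
  Inverses cancel:  q cancels; k cancels
  Combine occurrences:  m ⊗ m ⊗ m ⊗ m ⊗ m ⊗ s(s(m)) ⊗ s(k)
  Sort:  m ⊗ m ⊗ m ⊗ m ⊗ m ⊗ s(k) ⊗ s(s(m))
  Put back:  s(m ⊗ m ⊗ m ⊗ m ⊗ m ⊗ s(k) ⊗ s(s(m)))
Right:  opp(opp(s(opp(opp(m ⊗ opp(m) ⊗ m) ⊗ opp(s(s(m)))) ⊗ (m ⊗ m) ⊗ (m ⊗ opp(opp(m))) ⊗ opp(opp(opp(opp(s(m ⊗ (k ⊗ opp(m))))))))))
  Push opp inside:  distribute opp over ⊗ and collapse double opp
  Combine occurrences:  s(m ⊗ m ⊗ m ⊗ m ⊗ m ⊗ s(k) ⊗ s(s(m)))

Answer: yes — both canonical forms are s(m ⊗ m ⊗ m ⊗ m ⊗ m ⊗ s(k) ⊗ s(s(m)))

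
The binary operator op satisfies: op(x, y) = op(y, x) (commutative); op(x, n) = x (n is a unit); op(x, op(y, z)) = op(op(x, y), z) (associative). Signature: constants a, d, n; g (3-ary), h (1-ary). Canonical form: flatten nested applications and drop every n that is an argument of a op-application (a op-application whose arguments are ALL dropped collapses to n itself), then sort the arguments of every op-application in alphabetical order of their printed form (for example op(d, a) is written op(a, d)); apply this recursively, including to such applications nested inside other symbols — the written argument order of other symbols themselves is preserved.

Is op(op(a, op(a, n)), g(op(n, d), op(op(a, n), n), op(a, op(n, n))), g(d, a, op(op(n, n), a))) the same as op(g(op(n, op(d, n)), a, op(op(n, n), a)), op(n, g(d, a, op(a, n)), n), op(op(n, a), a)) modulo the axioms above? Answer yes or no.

Answer: yes — both canonical forms are op(a, a, g(d, a, a), g(d, a, a))

Derivation:
Left:  op(op(a, op(a, n)), g(op(n, d), op(op(a, n), n), op(a, op(n, n))), g(d, a, op(op(n, n), a)))
  Un-nest:  op(a, a, n, g(op(n, d), op(op(a, n), n), op(a, op(n, n))), g(d, a, op(op(n, n), a)))
  Simplify inside:  g(op(n, d), op(op(a, n), n), op(a, op(n, n)))  →  g(d, a, a)
  Inside:  g(d, a, op(op(n, n), a))  →  g(d, a, a)
  Drop the unit:  drop n
  Sort:  op(a, a, g(d, a, a), g(d, a, a))
Right:  op(g(op(n, op(d, n)), a, op(op(n, n), a)), op(n, g(d, a, op(a, n)), n), op(op(n, a), a))
  Merge nested applications:  op(g(op(n, op(d, n)), a, op(op(n, n), a)), n, g(d, a, op(a, n)), n, n, a, a)
  Simplify inside:  g(op(n, op(d, n)), a, op(op(n, n), a))  →  g(d, a, a)
  Simplify inside:  g(d, a, op(a, n))  →  g(d, a, a)
  Units out:  drop n (×3)
  Sort:  op(a, a, g(d, a, a), g(d, a, a))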